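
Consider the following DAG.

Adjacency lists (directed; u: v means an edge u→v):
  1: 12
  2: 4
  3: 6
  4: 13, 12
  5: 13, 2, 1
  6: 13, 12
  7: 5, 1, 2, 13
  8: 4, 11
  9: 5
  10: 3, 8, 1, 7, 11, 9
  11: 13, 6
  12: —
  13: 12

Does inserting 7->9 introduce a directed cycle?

Adding 7→9 creates a cycle iff 9 can already reach 7.
Explore from 9: no path reaches 7. The graph stays acyclic.

No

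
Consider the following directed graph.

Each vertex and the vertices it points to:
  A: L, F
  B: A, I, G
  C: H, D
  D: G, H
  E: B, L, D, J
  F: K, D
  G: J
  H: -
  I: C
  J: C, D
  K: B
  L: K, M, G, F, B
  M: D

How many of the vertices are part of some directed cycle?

9

A vertex is on a directed cycle iff it belongs to a strongly connected component of size ≥ 2 (or has a self-loop).
The vertices on cycles are {A, B, C, D, F, G, J, K, L} — 9 in total.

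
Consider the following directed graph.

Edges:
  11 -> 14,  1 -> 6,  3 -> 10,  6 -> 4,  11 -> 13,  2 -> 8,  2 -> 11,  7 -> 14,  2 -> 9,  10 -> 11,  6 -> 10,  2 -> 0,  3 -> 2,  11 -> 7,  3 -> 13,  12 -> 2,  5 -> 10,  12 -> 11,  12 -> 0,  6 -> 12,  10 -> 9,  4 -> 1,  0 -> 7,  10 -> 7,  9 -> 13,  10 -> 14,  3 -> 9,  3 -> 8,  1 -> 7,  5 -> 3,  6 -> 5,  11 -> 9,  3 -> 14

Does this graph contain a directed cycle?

Yes

DFS with white/gray/black marking, starting from 1:
1 gray
  6 gray
    5 gray
      10 gray
        14 gray
        14 black
        7 gray
          7→14: 14 black — skip
        7 black
        11 gray
          9 gray
            13 gray
            13 black
          9 black
          11→7: 7 black — skip
          11→13: 13 black — skip
          11→14: 14 black — skip
        11 black
        10→9: 9 black — skip
      10 black
      3 gray
        3→14: 14 black — skip
        8 gray
        8 black
        3→9: 9 black — skip
        3→10: 10 black — skip
        2 gray
          2→8: 8 black — skip
          2→9: 9 black — skip
          2→11: 11 black — skip
          0 gray
            0→7: 7 black — skip
          0 black
        2 black
        3→13: 13 black — skip
      3 black
    5 black
    12 gray
      12→2: 2 black — skip
      12→11: 11 black — skip
      12→0: 0 black — skip
    12 black
    4 gray
      4→1: 1 is gray → back edge
Back edge found, so a cycle exists: 1 → 6 → 4 → 1.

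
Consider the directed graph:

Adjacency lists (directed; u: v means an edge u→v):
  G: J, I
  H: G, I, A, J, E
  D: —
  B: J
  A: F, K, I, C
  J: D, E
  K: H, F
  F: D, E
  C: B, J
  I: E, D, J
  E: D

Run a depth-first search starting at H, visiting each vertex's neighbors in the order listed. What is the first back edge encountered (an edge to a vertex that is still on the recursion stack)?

K->H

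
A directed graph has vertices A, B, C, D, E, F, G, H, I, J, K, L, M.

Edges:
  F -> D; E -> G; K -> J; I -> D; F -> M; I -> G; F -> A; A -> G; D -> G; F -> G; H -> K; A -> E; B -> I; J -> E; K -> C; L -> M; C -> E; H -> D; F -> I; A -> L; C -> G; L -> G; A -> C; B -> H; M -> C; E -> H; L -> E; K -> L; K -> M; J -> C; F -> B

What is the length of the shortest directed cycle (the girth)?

4

For each vertex v, BFS finds the shortest path from v back to v.
The shortest such closed walk is H → K → L → E → H, length 4.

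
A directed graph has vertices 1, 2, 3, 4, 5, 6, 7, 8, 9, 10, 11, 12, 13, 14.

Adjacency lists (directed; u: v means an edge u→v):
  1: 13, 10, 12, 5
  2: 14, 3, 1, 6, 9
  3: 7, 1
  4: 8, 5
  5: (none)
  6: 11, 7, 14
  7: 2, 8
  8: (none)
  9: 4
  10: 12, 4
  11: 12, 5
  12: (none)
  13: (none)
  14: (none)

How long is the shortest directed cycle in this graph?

For each vertex v, BFS finds the shortest path from v back to v.
The shortest such closed walk is 7 → 2 → 6 → 7, length 3.

3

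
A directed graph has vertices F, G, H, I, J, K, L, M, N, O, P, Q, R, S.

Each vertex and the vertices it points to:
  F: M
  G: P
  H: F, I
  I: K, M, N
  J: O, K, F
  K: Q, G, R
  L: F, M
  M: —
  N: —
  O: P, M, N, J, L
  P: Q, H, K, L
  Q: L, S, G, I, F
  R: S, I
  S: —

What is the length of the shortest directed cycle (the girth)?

2

For each vertex v, BFS finds the shortest path from v back to v.
The shortest such closed walk is O → J → O, length 2.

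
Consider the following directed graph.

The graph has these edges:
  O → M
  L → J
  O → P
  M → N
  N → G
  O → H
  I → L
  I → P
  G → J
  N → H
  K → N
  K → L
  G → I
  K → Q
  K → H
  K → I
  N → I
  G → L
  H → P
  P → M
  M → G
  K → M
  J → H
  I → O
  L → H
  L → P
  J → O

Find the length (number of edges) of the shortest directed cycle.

4

For each vertex v, BFS finds the shortest path from v back to v.
The shortest such closed walk is M → N → H → P → M, length 4.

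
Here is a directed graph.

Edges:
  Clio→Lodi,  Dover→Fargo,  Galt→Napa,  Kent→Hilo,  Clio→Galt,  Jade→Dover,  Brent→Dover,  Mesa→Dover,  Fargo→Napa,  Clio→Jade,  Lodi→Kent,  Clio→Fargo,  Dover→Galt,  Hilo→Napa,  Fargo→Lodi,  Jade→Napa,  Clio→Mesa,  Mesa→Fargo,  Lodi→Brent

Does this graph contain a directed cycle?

DFS with white/gray/black marking, starting from Kent:
Kent gray
  Hilo gray
    Napa gray
    Napa black
  Hilo black
Kent black
Clio gray
  Lodi gray
    Lodi→Kent: Kent black — skip
    Brent gray
      Dover gray
        Fargo gray
          Fargo→Napa: Napa black — skip
          Fargo→Lodi: Lodi is gray → back edge
Back edge found, so a cycle exists: Lodi → Brent → Dover → Fargo → Lodi.

Yes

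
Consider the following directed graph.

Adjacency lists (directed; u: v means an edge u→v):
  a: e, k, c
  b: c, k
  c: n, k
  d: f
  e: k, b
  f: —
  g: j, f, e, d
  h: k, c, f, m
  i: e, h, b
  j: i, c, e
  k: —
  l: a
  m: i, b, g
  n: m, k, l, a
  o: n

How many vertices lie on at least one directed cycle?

11

A vertex is on a directed cycle iff it belongs to a strongly connected component of size ≥ 2 (or has a self-loop).
The vertices on cycles are {a, b, c, e, g, h, i, j, l, m, n} — 11 in total.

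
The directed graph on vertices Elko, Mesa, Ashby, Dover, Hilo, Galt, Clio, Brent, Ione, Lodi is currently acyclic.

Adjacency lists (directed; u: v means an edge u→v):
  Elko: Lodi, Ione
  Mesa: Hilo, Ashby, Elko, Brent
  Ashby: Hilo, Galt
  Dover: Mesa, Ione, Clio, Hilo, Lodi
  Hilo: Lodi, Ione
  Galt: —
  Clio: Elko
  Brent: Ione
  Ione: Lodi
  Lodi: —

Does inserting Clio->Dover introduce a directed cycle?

Adding Clio→Dover creates a cycle iff Dover can already reach Clio.
Path from Dover: Dover → Clio.
So Dover → … → Clio → Dover is a cycle.

Yes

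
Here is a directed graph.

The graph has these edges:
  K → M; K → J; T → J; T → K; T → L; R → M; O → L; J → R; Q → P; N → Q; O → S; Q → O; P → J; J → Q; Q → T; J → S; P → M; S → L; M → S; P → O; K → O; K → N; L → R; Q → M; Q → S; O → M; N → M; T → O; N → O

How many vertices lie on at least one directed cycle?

A vertex is on a directed cycle iff it belongs to a strongly connected component of size ≥ 2 (or has a self-loop).
The vertices on cycles are {J, K, L, M, N, P, Q, R, S, T} — 10 in total.

10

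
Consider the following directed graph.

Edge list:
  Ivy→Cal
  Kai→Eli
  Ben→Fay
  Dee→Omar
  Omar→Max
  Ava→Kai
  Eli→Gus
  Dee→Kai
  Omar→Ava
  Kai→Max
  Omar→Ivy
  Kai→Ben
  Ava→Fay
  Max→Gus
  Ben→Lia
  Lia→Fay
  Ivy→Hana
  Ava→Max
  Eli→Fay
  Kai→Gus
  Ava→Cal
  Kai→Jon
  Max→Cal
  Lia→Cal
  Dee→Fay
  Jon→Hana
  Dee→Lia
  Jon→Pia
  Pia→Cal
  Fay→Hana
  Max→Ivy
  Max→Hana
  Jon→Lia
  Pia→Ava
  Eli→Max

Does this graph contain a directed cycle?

Yes

DFS with white/gray/black marking, starting from Kai:
Kai gray
  Ben gray
    Lia gray
      Cal gray
      Cal black
      Fay gray
        Hana gray
        Hana black
      Fay black
    Lia black
    Ben→Fay: Fay black — skip
  Ben black
  Gus gray
  Gus black
  Max gray
    Ivy gray
      Ivy→Cal: Cal black — skip
      Ivy→Hana: Hana black — skip
    Ivy black
    Max→Hana: Hana black — skip
    Max→Cal: Cal black — skip
    Max→Gus: Gus black — skip
  Max black
  Jon gray
    Pia gray
      Ava gray
        Ava→Fay: Fay black — skip
        Ava→Cal: Cal black — skip
        Ava→Max: Max black — skip
        Ava→Kai: Kai is gray → back edge
Back edge found, so a cycle exists: Kai → Jon → Pia → Ava → Kai.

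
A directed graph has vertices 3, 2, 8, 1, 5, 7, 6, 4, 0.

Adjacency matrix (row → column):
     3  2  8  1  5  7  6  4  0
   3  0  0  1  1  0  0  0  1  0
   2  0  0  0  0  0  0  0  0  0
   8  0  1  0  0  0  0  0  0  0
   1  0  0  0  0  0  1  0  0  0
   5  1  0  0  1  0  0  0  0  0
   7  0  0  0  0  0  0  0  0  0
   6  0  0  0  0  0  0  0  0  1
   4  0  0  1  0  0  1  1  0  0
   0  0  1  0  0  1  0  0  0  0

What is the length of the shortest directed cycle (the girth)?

5

For each vertex v, BFS finds the shortest path from v back to v.
The shortest such closed walk is 5 → 3 → 4 → 6 → 0 → 5, length 5.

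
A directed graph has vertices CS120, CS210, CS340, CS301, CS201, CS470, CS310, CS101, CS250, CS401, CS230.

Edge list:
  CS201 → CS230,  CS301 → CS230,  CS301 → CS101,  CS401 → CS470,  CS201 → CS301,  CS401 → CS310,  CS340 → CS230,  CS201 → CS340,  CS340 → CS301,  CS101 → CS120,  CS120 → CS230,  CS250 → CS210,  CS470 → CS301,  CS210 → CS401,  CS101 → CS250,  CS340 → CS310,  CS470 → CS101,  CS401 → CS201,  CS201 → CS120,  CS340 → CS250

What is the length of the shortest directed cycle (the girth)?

For each vertex v, BFS finds the shortest path from v back to v.
The shortest such closed walk is CS210 → CS401 → CS470 → CS101 → CS250 → CS210, length 5.

5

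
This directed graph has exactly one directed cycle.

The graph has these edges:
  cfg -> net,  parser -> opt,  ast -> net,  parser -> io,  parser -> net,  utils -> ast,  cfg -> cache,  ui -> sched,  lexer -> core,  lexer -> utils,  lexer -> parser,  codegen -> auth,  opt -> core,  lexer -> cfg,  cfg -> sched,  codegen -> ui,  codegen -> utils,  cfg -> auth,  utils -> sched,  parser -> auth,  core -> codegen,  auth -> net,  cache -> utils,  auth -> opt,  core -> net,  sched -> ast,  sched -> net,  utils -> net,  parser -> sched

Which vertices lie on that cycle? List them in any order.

DFS with gray/black marking from core:
core gray
  codegen gray
    ui gray
      sched gray
        net gray
        net black
        ast gray
          ast→net: net black — skip
        ast black
      sched black
    ui black
    utils gray
      utils→net: net black — skip
      utils→sched: sched black — skip
      utils→ast: ast black — skip
    utils black
    auth gray
      auth→net: net black — skip
      opt gray
        opt→core: core is gray → back edge
Back edge closes the cycle core → codegen → auth → opt → core; its vertices are {opt, auth, core, codegen}.

opt, auth, core, codegen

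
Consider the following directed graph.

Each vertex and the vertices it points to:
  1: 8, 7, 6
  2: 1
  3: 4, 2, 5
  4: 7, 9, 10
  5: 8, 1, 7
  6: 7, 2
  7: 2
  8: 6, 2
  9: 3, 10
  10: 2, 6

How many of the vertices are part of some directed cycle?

8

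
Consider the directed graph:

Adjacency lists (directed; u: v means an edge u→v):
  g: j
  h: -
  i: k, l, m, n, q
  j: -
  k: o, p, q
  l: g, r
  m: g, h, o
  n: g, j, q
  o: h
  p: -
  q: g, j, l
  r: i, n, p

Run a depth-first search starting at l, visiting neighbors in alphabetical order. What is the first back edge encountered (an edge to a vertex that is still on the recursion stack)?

q->l

DFS from l (visiting neighbors in alphabetical order); mark gray on enter, black on exit:
l gray
  g gray
    j gray
    j black
  g black
  r gray
    i gray
      k gray
        o gray
          h gray
          h black
        o black
        p gray
        p black
        q gray
          q→g: g black — skip
          q→j: j black — skip
          q→l: l is gray → back edge
First back edge: q → l.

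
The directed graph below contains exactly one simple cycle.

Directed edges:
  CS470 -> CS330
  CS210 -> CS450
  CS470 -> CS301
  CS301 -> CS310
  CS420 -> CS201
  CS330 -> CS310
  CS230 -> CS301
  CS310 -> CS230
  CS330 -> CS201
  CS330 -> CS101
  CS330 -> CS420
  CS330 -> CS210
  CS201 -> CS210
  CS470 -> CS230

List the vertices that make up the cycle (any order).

DFS with gray/black marking from CS310:
CS310 gray
  CS230 gray
    CS301 gray
      CS301→CS310: CS310 is gray → back edge
Back edge closes the cycle CS310 → CS230 → CS301 → CS310; its vertices are {CS230, CS301, CS310}.

CS230, CS301, CS310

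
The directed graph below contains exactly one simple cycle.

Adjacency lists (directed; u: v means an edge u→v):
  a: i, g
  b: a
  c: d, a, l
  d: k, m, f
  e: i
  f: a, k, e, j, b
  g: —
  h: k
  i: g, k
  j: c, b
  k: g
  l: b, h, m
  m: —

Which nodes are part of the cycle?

c, d, f, j

DFS with gray/black marking from j:
j gray
  c gray
    d gray
      k gray
        g gray
        g black
      k black
      m gray
      m black
      f gray
        a gray
          i gray
            i→g: g black — skip
            i→k: k black — skip
          i black
          a→g: g black — skip
        a black
        f→k: k black — skip
        e gray
          e→i: i black — skip
        e black
        f→j: j is gray → back edge
Back edge closes the cycle j → c → d → f → j; its vertices are {c, d, f, j}.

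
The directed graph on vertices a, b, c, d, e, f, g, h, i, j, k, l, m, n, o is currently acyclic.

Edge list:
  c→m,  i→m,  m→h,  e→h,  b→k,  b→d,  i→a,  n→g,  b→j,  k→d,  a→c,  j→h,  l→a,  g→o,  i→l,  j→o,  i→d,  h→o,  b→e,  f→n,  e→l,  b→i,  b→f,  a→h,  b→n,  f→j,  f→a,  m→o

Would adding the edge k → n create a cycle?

No

Adding k→n creates a cycle iff n can already reach k.
Explore from n: no path reaches k. The graph stays acyclic.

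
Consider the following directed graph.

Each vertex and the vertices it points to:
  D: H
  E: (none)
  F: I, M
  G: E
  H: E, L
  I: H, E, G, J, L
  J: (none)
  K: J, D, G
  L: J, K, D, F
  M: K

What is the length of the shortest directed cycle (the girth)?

For each vertex v, BFS finds the shortest path from v back to v.
The shortest such closed walk is L → F → I → L, length 3.

3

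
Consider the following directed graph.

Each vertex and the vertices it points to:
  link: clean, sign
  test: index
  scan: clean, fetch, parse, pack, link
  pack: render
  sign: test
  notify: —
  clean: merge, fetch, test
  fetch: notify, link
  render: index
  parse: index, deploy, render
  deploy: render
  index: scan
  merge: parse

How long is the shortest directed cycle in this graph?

3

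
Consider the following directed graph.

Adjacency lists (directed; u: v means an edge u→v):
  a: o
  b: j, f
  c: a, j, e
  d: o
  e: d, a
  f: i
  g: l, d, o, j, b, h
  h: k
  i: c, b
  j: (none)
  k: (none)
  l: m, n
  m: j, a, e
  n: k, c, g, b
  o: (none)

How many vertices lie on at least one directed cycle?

6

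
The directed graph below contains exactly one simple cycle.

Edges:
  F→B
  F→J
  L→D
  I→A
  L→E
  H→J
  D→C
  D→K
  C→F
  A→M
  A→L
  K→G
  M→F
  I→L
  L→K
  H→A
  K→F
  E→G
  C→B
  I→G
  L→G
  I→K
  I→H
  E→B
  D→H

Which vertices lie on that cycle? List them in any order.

DFS with gray/black marking from A:
A gray
  M gray
    F gray
      J gray
      J black
      B gray
      B black
    F black
  M black
  L gray
    K gray
      G gray
      G black
      K→F: F black — skip
    K black
    D gray
      H gray
        H→A: A is gray → back edge
Back edge closes the cycle A → L → D → H → A; its vertices are {A, D, H, L}.

A, D, H, L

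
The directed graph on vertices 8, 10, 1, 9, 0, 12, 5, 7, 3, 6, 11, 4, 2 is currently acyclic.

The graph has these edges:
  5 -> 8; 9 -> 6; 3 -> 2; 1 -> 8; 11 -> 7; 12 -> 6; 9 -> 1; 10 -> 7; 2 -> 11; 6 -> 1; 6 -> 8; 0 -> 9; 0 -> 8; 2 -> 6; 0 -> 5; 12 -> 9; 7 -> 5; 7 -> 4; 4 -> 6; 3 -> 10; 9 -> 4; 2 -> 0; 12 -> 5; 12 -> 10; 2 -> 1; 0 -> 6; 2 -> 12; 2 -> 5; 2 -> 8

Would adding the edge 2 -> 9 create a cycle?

No

Adding 2→9 creates a cycle iff 9 can already reach 2.
Explore from 9: no path reaches 2. The graph stays acyclic.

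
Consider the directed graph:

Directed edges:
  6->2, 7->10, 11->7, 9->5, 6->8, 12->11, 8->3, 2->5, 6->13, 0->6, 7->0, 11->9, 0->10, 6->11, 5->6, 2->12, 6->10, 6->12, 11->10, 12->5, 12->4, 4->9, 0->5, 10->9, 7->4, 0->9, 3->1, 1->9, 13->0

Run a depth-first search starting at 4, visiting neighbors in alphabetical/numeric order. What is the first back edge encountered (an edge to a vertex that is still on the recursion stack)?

2→5

DFS from 4 (visiting neighbors in alphabetical/numeric order); mark gray on enter, black on exit:
4 gray
  9 gray
    5 gray
      6 gray
        2 gray
          2→5: 5 is gray → back edge
First back edge: 2 → 5.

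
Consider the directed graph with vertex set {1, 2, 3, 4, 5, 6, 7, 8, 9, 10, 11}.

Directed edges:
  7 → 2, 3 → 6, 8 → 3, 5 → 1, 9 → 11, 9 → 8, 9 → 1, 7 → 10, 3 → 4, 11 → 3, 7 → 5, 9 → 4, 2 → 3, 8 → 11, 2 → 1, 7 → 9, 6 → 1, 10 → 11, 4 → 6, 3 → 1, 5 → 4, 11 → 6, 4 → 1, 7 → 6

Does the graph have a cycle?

DFS with white/gray/black marking, starting from 2:
2 gray
  1 gray
  1 black
  3 gray
    4 gray
      6 gray
        6→1: 1 black — skip
      6 black
      4→1: 1 black — skip
    4 black
    3→6: 6 black — skip
    3→1: 1 black — skip
  3 black
2 black
5 gray
  5→4: 4 black — skip
  5→1: 1 black — skip
5 black
7 gray
  7→6: 6 black — skip
  9 gray
    11 gray
      11→6: 6 black — skip
      11→3: 3 black — skip
    11 black
    9→4: 4 black — skip
    9→1: 1 black — skip
    8 gray
      8→11: 11 black — skip
      8→3: 3 black — skip
    8 black
  9 black
  10 gray
    10→11: 11 black — skip
  10 black
  7→2: 2 black — skip
  7→5: 5 black — skip
7 black
Every edge goes to a white or black vertex — no back edge, so the graph is acyclic.

No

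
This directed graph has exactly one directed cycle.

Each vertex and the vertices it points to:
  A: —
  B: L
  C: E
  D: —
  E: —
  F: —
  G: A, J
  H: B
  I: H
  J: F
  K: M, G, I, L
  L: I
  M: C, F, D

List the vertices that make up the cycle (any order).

DFS with gray/black marking from I:
I gray
  H gray
    B gray
      L gray
        L→I: I is gray → back edge
Back edge closes the cycle I → H → B → L → I; its vertices are {B, H, I, L}.

B, H, I, L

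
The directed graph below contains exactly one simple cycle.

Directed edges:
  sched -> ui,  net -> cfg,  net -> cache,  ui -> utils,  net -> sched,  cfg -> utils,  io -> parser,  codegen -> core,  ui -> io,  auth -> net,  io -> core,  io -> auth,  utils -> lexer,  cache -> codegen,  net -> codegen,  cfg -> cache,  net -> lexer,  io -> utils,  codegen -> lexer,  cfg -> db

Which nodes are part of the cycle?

DFS with gray/black marking from auth:
auth gray
  net gray
    lexer gray
    lexer black
    sched gray
      ui gray
        io gray
          parser gray
          parser black
          utils gray
            utils→lexer: lexer black — skip
          utils black
          io→auth: auth is gray → back edge
Back edge closes the cycle auth → net → sched → ui → io → auth; its vertices are {io, ui, net, auth, sched}.

io, ui, net, auth, sched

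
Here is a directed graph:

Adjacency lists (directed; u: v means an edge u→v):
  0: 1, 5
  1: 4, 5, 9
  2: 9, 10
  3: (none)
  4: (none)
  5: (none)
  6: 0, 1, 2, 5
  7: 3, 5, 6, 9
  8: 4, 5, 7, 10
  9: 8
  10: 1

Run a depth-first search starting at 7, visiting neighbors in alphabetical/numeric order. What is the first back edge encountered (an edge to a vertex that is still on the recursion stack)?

DFS from 7 (visiting neighbors in alphabetical/numeric order); mark gray on enter, black on exit:
7 gray
  3 gray
  3 black
  5 gray
  5 black
  6 gray
    0 gray
      1 gray
        4 gray
        4 black
        1→5: 5 black — skip
        9 gray
          8 gray
            8→4: 4 black — skip
            8→5: 5 black — skip
            8→7: 7 is gray → back edge
First back edge: 8 → 7.

8->7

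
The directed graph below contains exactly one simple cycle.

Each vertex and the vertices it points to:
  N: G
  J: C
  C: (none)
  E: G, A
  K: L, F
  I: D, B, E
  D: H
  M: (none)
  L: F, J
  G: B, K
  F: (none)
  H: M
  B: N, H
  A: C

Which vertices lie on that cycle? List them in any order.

B, G, N

DFS with gray/black marking from G:
G gray
  B gray
    N gray
      N→G: G is gray → back edge
Back edge closes the cycle G → B → N → G; its vertices are {B, G, N}.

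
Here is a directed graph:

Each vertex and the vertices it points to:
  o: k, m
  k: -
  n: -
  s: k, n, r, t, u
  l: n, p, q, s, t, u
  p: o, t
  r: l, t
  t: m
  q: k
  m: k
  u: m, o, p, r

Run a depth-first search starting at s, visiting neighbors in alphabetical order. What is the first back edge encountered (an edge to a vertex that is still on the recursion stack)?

l→s

DFS from s (visiting neighbors in alphabetical order); mark gray on enter, black on exit:
s gray
  k gray
  k black
  n gray
  n black
  r gray
    l gray
      l→n: n black — skip
      p gray
        o gray
          o→k: k black — skip
          m gray
            m→k: k black — skip
          m black
        o black
        t gray
          t→m: m black — skip
        t black
      p black
      q gray
        q→k: k black — skip
      q black
      l→s: s is gray → back edge
First back edge: l → s.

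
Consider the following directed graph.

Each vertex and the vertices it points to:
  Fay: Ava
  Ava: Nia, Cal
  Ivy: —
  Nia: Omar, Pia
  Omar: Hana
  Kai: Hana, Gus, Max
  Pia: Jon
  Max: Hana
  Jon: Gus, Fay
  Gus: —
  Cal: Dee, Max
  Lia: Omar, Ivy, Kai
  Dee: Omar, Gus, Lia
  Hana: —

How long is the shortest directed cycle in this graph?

For each vertex v, BFS finds the shortest path from v back to v.
The shortest such closed walk is Ava → Nia → Pia → Jon → Fay → Ava, length 5.

5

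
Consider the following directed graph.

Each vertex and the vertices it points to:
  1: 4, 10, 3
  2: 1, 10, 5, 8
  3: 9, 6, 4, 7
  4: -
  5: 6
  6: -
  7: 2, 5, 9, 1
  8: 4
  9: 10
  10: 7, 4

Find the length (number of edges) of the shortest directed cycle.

For each vertex v, BFS finds the shortest path from v back to v.
The shortest such closed walk is 2 → 10 → 7 → 2, length 3.

3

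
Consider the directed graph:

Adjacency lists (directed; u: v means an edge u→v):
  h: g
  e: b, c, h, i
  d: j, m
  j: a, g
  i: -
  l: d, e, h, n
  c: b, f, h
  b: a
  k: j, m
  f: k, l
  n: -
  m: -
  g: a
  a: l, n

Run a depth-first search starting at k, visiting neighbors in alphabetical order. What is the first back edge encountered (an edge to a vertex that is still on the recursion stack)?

d->j

DFS from k (visiting neighbors in alphabetical order); mark gray on enter, black on exit:
k gray
  j gray
    a gray
      l gray
        d gray
          d→j: j is gray → back edge
First back edge: d → j.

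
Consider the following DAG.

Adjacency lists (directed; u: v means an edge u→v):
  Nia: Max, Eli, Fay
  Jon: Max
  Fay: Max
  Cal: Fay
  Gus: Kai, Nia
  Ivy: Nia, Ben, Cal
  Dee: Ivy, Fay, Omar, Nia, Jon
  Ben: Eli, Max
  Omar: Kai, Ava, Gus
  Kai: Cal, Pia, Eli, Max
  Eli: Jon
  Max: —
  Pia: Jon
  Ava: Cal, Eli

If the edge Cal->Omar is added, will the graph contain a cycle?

Yes

Adding Cal→Omar creates a cycle iff Omar can already reach Cal.
Path from Omar: Omar → Ava → Cal.
So Omar → … → Cal → Omar is a cycle.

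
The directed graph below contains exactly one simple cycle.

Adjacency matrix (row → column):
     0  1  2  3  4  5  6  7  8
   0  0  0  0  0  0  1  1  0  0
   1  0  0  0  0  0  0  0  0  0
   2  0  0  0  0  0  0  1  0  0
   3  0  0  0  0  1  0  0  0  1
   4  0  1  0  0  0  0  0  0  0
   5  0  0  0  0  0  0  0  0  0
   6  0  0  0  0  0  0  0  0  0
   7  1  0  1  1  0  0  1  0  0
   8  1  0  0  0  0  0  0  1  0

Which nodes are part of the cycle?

DFS with gray/black marking from 8:
8 gray
  0 gray
    5 gray
    5 black
    6 gray
    6 black
  0 black
  7 gray
    3 gray
      4 gray
        1 gray
        1 black
      4 black
      3→8: 8 is gray → back edge
Back edge closes the cycle 8 → 7 → 3 → 8; its vertices are {3, 7, 8}.

3, 7, 8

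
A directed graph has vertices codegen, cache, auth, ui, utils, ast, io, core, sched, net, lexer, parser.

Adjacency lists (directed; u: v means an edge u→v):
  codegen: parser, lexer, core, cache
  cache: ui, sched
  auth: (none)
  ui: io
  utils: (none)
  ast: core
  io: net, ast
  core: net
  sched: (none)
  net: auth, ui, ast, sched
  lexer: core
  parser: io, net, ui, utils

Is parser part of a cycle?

parser lies on a cycle iff there is a path from parser back to itself.
Exploring from parser, it never reaches itself; equivalently, its strongly connected component is a singleton.

No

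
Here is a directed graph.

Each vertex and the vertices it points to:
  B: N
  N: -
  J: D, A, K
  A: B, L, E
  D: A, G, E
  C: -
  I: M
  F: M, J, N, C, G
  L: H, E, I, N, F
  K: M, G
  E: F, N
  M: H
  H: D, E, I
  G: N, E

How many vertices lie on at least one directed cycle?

11

A vertex is on a directed cycle iff it belongs to a strongly connected component of size ≥ 2 (or has a self-loop).
The vertices on cycles are {A, D, E, F, G, H, I, J, K, L, M} — 11 in total.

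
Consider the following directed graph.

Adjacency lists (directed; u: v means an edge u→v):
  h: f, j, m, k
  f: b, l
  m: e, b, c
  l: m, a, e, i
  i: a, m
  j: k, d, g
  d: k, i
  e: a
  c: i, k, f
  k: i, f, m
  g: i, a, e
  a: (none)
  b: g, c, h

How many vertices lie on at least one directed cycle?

11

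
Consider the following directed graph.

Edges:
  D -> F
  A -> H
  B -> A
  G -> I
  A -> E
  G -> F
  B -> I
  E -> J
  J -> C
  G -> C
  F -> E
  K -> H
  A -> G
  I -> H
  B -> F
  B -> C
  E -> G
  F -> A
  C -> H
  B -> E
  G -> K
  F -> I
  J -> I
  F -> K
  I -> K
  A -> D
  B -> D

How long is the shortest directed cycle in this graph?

3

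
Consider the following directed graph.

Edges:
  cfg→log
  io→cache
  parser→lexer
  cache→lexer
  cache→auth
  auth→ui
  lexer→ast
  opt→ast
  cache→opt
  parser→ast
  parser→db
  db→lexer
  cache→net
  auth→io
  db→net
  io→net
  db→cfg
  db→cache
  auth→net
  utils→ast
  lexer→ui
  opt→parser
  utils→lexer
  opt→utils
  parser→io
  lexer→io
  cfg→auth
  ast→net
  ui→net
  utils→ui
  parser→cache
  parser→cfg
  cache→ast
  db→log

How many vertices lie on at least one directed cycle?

9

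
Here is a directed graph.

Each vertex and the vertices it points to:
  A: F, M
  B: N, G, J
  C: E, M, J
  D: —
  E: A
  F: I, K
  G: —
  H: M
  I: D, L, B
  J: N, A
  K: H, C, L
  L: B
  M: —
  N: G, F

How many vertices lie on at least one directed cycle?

A vertex is on a directed cycle iff it belongs to a strongly connected component of size ≥ 2 (or has a self-loop).
The vertices on cycles are {A, B, C, E, F, I, J, K, L, N} — 10 in total.

10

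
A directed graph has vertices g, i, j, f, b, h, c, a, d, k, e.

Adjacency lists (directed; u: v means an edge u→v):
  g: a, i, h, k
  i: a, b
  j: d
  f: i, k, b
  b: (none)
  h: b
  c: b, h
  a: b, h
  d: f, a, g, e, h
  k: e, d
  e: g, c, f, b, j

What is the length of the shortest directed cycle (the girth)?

3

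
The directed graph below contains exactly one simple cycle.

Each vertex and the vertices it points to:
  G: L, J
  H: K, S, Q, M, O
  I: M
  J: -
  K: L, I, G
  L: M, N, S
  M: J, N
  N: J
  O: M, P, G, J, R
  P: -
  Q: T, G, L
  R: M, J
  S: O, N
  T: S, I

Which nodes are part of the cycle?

G, L, O, S

DFS with gray/black marking from O:
O gray
  M gray
    J gray
    J black
    N gray
      N→J: J black — skip
    N black
  M black
  P gray
  P black
  G gray
    L gray
      L→M: M black — skip
      L→N: N black — skip
      S gray
        S→O: O is gray → back edge
Back edge closes the cycle O → G → L → S → O; its vertices are {G, L, O, S}.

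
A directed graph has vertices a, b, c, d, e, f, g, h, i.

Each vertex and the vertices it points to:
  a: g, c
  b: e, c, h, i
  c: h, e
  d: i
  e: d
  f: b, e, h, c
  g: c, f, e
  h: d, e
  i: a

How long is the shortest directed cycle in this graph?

5

For each vertex v, BFS finds the shortest path from v back to v.
The shortest such closed walk is f → b → i → a → g → f, length 5.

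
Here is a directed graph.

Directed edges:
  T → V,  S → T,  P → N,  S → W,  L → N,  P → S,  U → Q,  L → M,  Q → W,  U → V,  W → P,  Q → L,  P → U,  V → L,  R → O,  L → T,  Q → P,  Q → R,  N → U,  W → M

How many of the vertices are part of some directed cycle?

A vertex is on a directed cycle iff it belongs to a strongly connected component of size ≥ 2 (or has a self-loop).
The vertices on cycles are {L, N, P, Q, S, T, U, V, W} — 9 in total.

9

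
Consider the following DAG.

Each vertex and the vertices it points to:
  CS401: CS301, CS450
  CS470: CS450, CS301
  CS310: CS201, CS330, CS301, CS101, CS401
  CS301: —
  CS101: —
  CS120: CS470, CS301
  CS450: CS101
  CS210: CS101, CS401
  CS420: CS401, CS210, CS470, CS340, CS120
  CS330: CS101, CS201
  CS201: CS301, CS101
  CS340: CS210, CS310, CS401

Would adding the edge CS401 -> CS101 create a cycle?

No

Adding CS401→CS101 creates a cycle iff CS101 can already reach CS401.
Explore from CS101: no path reaches CS401. The graph stays acyclic.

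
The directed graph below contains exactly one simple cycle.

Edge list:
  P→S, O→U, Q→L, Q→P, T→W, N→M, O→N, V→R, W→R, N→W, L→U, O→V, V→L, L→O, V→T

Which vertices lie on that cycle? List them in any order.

DFS with gray/black marking from L:
L gray
  U gray
  U black
  O gray
    V gray
      T gray
        W gray
          R gray
          R black
        W black
      T black
      V→R: R black — skip
      V→L: L is gray → back edge
Back edge closes the cycle L → O → V → L; its vertices are {L, O, V}.

L, O, V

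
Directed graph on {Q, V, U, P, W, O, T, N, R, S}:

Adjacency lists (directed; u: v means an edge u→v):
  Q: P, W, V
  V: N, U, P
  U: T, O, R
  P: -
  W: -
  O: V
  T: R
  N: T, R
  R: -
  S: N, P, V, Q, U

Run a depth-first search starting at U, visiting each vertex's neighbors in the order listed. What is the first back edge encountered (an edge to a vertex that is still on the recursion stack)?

V→U

DFS from U (visiting each vertex's neighbors in the order listed); mark gray on enter, black on exit:
U gray
  T gray
    R gray
    R black
  T black
  O gray
    V gray
      N gray
        N→T: T black — skip
        N→R: R black — skip
      N black
      V→U: U is gray → back edge
First back edge: V → U.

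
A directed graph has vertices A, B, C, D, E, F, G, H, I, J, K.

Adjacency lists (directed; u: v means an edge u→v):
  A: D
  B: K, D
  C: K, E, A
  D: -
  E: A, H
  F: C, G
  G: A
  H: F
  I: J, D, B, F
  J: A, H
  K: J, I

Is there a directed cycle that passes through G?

G lies on a cycle iff there is a path from G back to itself.
Exploring from G, it never reaches itself; equivalently, its strongly connected component is a singleton.

No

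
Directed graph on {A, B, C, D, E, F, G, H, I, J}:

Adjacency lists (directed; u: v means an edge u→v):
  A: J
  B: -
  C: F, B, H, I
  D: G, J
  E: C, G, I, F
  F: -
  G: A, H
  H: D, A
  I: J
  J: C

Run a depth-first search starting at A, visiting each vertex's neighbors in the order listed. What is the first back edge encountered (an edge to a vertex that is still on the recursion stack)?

G->A

DFS from A (visiting each vertex's neighbors in the order listed); mark gray on enter, black on exit:
A gray
  J gray
    C gray
      F gray
      F black
      B gray
      B black
      H gray
        D gray
          G gray
            G→A: A is gray → back edge
First back edge: G → A.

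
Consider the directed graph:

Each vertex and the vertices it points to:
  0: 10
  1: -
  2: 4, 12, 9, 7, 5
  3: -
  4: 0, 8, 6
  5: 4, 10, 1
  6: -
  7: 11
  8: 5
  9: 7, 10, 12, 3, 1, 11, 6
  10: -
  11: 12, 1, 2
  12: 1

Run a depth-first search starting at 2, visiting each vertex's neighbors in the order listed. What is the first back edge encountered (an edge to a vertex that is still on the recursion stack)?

DFS from 2 (visiting each vertex's neighbors in the order listed); mark gray on enter, black on exit:
2 gray
  4 gray
    0 gray
      10 gray
      10 black
    0 black
    8 gray
      5 gray
        5→4: 4 is gray → back edge
First back edge: 5 → 4.

5→4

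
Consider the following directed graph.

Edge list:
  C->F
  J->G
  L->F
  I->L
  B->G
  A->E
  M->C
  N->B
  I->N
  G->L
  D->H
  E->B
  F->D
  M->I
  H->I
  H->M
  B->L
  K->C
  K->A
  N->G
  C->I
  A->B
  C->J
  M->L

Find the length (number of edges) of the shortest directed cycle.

5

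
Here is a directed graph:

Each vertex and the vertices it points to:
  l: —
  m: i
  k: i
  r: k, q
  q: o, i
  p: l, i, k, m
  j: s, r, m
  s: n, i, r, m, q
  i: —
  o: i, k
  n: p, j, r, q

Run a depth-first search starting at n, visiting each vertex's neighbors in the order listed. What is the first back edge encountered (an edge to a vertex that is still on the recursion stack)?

s→n

DFS from n (visiting each vertex's neighbors in the order listed); mark gray on enter, black on exit:
n gray
  p gray
    l gray
    l black
    i gray
    i black
    k gray
      k→i: i black — skip
    k black
    m gray
      m→i: i black — skip
    m black
  p black
  j gray
    s gray
      s→n: n is gray → back edge
First back edge: s → n.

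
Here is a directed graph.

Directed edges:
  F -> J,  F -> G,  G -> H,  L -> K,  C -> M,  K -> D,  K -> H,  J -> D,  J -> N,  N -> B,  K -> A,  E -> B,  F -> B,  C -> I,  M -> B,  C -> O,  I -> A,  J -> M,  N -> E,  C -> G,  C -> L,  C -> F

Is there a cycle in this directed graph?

No

DFS with white/gray/black marking, starting from K:
K gray
  H gray
  H black
  A gray
  A black
  D gray
  D black
K black
B gray
B black
C gray
  F gray
    J gray
      N gray
        E gray
          E→B: B black — skip
        E black
        N→B: B black — skip
      N black
      J→D: D black — skip
      M gray
        M→B: B black — skip
      M black
    J black
    F→B: B black — skip
    G gray
      G→H: H black — skip
    G black
  F black
  C→M: M black — skip
  L gray
    L→K: K black — skip
  L black
  O gray
  O black
  I gray
    I→A: A black — skip
  I black
  C→G: G black — skip
C black
Every edge goes to a white or black vertex — no back edge, so the graph is acyclic.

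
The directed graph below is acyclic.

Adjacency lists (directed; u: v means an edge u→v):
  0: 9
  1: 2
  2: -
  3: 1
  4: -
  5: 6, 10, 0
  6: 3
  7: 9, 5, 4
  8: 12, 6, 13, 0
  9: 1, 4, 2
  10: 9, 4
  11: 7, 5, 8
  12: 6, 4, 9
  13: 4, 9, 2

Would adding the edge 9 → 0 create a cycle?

Yes

Adding 9→0 creates a cycle iff 0 can already reach 9.
Path from 0: 0 → 9.
So 0 → … → 9 → 0 is a cycle.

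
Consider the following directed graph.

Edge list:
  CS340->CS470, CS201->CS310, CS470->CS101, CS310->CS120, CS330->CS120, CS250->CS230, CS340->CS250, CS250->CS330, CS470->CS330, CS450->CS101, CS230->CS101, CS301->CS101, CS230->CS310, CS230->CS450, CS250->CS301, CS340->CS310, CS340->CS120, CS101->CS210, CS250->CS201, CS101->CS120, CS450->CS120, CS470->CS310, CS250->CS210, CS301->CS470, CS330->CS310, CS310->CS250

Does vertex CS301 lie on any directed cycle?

CS301 is on a cycle iff CS301 can reach itself via ≥1 edge.
CS301 → CS470 → CS310 → CS250 → CS301 — yes.

Yes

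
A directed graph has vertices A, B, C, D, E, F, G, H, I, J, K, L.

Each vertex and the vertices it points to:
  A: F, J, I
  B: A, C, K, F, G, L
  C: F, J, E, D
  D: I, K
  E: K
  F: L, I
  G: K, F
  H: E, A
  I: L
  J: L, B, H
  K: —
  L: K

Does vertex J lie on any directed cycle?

J is on a cycle iff J can reach itself via ≥1 edge.
J → B → A → J — yes.

Yes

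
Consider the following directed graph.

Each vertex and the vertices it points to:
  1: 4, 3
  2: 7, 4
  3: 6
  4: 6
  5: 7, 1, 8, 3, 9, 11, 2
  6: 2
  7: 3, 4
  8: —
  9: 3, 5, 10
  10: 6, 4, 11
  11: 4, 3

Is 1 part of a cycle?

No

1 lies on a cycle iff there is a path from 1 back to itself.
Exploring from 1, it never reaches itself; equivalently, its strongly connected component is a singleton.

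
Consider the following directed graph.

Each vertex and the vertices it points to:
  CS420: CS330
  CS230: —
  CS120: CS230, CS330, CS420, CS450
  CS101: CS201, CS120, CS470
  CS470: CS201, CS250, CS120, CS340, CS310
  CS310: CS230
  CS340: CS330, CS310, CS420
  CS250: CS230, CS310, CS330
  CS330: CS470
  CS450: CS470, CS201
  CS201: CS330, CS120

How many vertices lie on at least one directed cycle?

A vertex is on a directed cycle iff it belongs to a strongly connected component of size ≥ 2 (or has a self-loop).
The vertices on cycles are {CS120, CS201, CS250, CS330, CS340, CS420, CS450, CS470} — 8 in total.

8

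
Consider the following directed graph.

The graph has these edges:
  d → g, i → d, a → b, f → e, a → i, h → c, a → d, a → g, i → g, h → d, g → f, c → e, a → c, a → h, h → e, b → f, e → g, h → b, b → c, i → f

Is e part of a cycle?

Yes

e is on a cycle iff e can reach itself via ≥1 edge.
e → g → f → e — yes.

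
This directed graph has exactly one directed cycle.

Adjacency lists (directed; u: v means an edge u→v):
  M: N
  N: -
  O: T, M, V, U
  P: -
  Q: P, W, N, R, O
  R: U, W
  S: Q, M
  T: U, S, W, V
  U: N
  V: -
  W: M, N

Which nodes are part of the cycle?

DFS with gray/black marking from S:
S gray
  Q gray
    P gray
    P black
    W gray
      M gray
        N gray
        N black
      M black
      W→N: N black — skip
    W black
    Q→N: N black — skip
    R gray
      U gray
        U→N: N black — skip
      U black
      R→W: W black — skip
    R black
    O gray
      T gray
        T→U: U black — skip
        T→S: S is gray → back edge
Back edge closes the cycle S → Q → O → T → S; its vertices are {O, Q, S, T}.

O, Q, S, T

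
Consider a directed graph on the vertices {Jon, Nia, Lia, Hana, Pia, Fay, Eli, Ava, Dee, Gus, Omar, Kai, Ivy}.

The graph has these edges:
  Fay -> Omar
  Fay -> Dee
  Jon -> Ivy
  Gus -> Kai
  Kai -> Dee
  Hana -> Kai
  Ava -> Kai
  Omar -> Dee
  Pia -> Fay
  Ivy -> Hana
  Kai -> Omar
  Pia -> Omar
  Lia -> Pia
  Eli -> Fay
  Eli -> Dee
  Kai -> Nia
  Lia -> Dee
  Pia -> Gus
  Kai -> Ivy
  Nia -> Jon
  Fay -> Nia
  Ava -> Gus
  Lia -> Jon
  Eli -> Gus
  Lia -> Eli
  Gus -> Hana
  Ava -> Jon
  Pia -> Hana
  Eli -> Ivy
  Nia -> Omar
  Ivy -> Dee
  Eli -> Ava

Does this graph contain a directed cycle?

Yes

DFS with white/gray/black marking, starting from Gus:
Gus gray
  Hana gray
    Kai gray
      Dee gray
      Dee black
      Nia gray
        Jon gray
          Ivy gray
            Ivy→Hana: Hana is gray → back edge
Back edge found, so a cycle exists: Hana → Kai → Nia → Jon → Ivy → Hana.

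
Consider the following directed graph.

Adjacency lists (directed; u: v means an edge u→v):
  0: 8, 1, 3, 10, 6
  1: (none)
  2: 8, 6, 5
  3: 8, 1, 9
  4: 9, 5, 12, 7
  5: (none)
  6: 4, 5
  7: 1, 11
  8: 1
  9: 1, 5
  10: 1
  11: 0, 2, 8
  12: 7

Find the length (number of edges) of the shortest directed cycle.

5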